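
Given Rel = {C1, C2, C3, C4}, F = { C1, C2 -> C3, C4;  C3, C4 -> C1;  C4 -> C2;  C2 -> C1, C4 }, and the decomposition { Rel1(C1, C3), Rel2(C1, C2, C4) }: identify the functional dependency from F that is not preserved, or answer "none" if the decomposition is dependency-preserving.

C1, C2 -> C3, C4

Check C1, C2 → C3, C4: no single fragment contains all of {C1, C2, C3, C4}, and the restricted closure of {C1, C2} across the fragments never reaches {C3, C4}.
C3, C4 → C1 is preserved.
C4 → C2 is preserved.
C2 → C1, C4 is preserved.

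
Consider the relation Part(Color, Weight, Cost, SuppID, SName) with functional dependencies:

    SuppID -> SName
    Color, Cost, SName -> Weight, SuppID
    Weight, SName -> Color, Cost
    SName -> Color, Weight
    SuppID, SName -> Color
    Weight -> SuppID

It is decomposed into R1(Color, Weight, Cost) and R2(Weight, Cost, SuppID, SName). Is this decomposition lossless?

Yes

Common attributes: R1 ∩ R2 = {Weight, Cost}.
Closure of {Weight, Cost}: Weight → SuppID applies, adding SuppID; SuppID → SName applies, adding SName; Weight, SName → Color, Cost applies, adding Color. So (Weight, Cost)⁺ = {Color, Weight, Cost, SuppID, SName}.
This closure contains every attribute of R1, so R1 ∩ R2 → R1. The join is lossless.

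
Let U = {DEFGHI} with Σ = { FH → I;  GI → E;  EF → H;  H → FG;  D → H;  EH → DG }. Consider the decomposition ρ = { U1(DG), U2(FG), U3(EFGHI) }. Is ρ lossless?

Chase test. Columns are DEFGHI; row i has aⱼ where attribute j ∈ Ui, else bᵢⱼ.
Initial tableau (one row per fragment):
  row 1: a1 b12 b13 a4 b15 b16
  row 2: b21 b22 a3 a4 b25 b26
  row 3: b31 a2 a3 a4 a5 a6
No row becomes fully distinguished — the join is lossy.

No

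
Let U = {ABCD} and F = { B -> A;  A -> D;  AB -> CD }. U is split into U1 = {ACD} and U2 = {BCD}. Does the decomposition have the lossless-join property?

Common attributes: U1 ∩ U2 = {CD}.
No dependency enlarges {CD}, so (CD)⁺ = {CD}.
The closure contains neither all of U1 = {ACD} nor all of U2 = {BCD}, so the common attributes are not a superkey of either fragment. The join is lossy.

No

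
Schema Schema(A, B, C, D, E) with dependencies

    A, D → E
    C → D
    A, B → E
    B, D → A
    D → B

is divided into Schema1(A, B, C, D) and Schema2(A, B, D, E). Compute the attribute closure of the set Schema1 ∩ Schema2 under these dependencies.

Schema1 ∩ Schema2 = {A, B, D}.
A, D → E applies, adding E
Closure: {A, B, D, E}.

A, B, D, E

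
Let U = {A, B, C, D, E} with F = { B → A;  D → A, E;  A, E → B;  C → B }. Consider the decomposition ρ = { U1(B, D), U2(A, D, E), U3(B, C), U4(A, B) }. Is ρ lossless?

Chase test. Columns are A, B, C, D, E; row i has aⱼ where attribute j ∈ Ui, else bᵢⱼ.
Initial tableau (one row per fragment):
  row 1: b11 a2 b13 a4 b15
  row 2: a1 b22 b23 a4 a5
  row 3: b31 a2 a3 b34 b35
  row 4: a1 a2 b43 b44 b45
Rows 1 and 3 agree on B; apply B→A and equate their A entries.
Rows 1 and 4 agree on B; apply B→A and equate their A entries.
Rows 1 and 2 agree on D; apply D→A, E and equate their A, E entries.
Rows 1 and 2 agree on A, E; apply A, E→B and equate their B entries.
No row becomes fully distinguished — the join is lossy.

No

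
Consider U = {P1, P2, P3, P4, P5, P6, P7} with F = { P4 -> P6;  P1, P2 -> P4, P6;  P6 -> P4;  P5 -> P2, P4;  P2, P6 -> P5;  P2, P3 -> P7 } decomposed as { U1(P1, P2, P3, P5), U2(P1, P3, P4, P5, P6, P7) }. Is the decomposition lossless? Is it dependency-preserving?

lossless but not dependency-preserving

Lossless test: (P1, P3, P5)⁺ = {P1, P2, P3, P4, P5, P6, P7}, which contains all of one fragment — lossless.
Dependency preservation: the restricted closure of {P2, P6} across the fragments never reaches {P5}, so P2, P6 → P5 cannot be enforced without a join — not preserved.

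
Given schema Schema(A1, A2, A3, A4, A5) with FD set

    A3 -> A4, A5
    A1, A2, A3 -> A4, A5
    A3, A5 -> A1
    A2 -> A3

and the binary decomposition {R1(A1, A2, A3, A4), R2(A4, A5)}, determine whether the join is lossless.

No

Common attributes: R1 ∩ R2 = {A4}.
No dependency enlarges {A4}, so (A4)⁺ = {A4}.
The closure contains neither all of R1 = {A1, A2, A3, A4} nor all of R2 = {A4, A5}, so the common attributes are not a superkey of either fragment. The join is lossy.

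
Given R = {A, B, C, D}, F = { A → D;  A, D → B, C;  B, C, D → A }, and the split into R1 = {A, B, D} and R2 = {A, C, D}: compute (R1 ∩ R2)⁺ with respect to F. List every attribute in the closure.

A, B, C, D

R1 ∩ R2 = {A, D}.
A, D → B, C applies, adding B, C
Closure: {A, B, C, D}.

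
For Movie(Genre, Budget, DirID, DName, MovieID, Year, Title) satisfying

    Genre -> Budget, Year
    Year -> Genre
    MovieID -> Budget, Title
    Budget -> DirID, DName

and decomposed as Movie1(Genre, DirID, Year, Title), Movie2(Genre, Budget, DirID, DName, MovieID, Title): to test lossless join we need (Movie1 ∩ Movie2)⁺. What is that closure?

Movie1 ∩ Movie2 = {Genre, DirID, Title}.
Genre → Budget, Year applies, adding Budget, Year
Budget → DirID, DName applies, adding DName
Closure: {Genre, Budget, DirID, DName, Year, Title}.

Genre, Budget, DirID, DName, Year, Title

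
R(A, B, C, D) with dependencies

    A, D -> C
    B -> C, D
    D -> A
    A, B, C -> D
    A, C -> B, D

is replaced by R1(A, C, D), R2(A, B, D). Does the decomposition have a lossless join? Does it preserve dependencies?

Lossless test: (A, D)⁺ = {A, B, C, D}, which contains all of one fragment — lossless.
Dependency preservation: B → C, D; A, B, C → D; A, C → B, D are not contained in any single fragment, but the restricted closure of each left-hand side across the fragments still reaches the right-hand side; the remaining FDs each lie inside some fragment. All dependencies are preserved.

lossless and dependency-preserving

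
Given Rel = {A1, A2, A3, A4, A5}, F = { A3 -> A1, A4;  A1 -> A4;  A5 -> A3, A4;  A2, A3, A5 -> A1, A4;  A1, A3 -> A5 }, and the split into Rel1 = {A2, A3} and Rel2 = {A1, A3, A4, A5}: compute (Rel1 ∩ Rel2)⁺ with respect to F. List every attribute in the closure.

A1, A3, A4, A5

Rel1 ∩ Rel2 = {A3}.
A3 → A1, A4 applies, adding A1, A4
A1, A3 → A5 applies, adding A5
Closure: {A1, A3, A4, A5}.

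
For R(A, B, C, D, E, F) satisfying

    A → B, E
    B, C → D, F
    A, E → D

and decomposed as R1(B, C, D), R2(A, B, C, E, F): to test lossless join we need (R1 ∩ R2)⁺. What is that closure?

R1 ∩ R2 = {B, C}.
B, C → D, F applies, adding D, F
Closure: {B, C, D, F}.

B, C, D, F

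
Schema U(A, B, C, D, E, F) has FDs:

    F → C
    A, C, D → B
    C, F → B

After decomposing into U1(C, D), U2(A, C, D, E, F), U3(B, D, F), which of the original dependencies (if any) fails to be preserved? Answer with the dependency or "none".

A, C, D → B

Check A, C, D → B: no single fragment contains all of {A, B, C, D}, and the restricted closure of {A, C, D} across the fragments never reaches {B}.
F → C is preserved.
C, F → B is preserved.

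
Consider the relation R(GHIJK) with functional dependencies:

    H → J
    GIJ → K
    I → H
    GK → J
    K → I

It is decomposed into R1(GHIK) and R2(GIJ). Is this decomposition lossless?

Yes

Common attributes: R1 ∩ R2 = {GI}.
Closure of {GI}: I → H applies, adding H; H → J applies, adding J; GIJ → K applies, adding K. So (GI)⁺ = {GHIJK}.
This closure contains every attribute of R1, so R1 ∩ R2 → R1. The join is lossless.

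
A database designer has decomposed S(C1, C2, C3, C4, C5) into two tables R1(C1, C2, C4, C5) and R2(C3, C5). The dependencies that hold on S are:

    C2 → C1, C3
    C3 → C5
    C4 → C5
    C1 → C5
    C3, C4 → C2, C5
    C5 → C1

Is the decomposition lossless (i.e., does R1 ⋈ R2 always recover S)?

Common attributes: R1 ∩ R2 = {C5}.
Closure of {C5}: C5 → C1 applies, adding C1. So (C5)⁺ = {C1, C5}.
The closure contains neither all of R1 = {C1, C2, C4, C5} nor all of R2 = {C3, C5}, so the common attributes are not a superkey of either fragment. The join is lossy.

No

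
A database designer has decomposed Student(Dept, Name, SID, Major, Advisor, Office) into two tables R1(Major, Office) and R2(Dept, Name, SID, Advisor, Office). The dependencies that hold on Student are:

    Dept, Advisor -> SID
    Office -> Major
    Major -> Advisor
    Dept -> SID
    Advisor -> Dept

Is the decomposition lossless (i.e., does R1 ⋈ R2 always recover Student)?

Yes

Common attributes: R1 ∩ R2 = {Office}.
Closure of {Office}: Office → Major applies, adding Major; Major → Advisor applies, adding Advisor; Advisor → Dept applies, adding Dept; Dept, Advisor → SID applies, adding SID. So (Office)⁺ = {Dept, SID, Major, Advisor, Office}.
This closure contains every attribute of R1, so R1 ∩ R2 → R1. The join is lossless.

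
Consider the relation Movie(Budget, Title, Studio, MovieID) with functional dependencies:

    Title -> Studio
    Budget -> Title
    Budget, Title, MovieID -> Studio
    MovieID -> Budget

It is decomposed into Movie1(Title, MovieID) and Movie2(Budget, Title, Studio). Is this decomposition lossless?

No

Common attributes: Movie1 ∩ Movie2 = {Title}.
Closure of {Title}: Title → Studio applies, adding Studio. So (Title)⁺ = {Title, Studio}.
The closure contains neither all of Movie1 = {Title, MovieID} nor all of Movie2 = {Budget, Title, Studio}, so the common attributes are not a superkey of either fragment. The join is lossy.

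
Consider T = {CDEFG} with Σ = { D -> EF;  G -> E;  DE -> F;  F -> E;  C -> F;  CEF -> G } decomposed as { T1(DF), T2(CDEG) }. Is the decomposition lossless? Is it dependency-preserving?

lossless but not dependency-preserving

Lossless test: (D)⁺ = {DEF}, which contains all of one fragment — lossless.
Dependency preservation: the restricted closure of {F} across the fragments never reaches {E}, so F → E cannot be enforced without a join — not preserved.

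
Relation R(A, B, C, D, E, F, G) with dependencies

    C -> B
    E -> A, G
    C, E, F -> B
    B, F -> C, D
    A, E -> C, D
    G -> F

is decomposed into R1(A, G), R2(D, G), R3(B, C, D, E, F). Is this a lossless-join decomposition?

Chase test. Columns are A, B, C, D, E, F, G; row i has aⱼ where attribute j ∈ Ri, else bᵢⱼ.
Initial tableau (one row per fragment):
  row 1: a1 b12 b13 b14 b15 b16 a7
  row 2: b21 b22 b23 a4 b25 b26 a7
  row 3: b31 a2 a3 a4 a5 a6 b37
Rows 1 and 2 agree on G; apply G→F and equate their F entries.
No row becomes fully distinguished — the join is lossy.

No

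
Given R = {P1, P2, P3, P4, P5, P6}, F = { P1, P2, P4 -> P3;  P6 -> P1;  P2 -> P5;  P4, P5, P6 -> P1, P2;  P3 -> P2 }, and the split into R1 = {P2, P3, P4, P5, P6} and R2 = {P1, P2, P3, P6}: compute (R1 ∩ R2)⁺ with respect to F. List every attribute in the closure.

P1, P2, P3, P5, P6

R1 ∩ R2 = {P2, P3, P6}.
P6 → P1 applies, adding P1
P2 → P5 applies, adding P5
Closure: {P1, P2, P3, P5, P6}.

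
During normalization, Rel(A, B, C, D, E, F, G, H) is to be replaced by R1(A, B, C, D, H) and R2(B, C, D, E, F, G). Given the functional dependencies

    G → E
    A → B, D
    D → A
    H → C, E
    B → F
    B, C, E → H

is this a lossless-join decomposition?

No

Common attributes: R1 ∩ R2 = {B, C, D}.
Closure of {B, C, D}: D → A applies, adding A; B → F applies, adding F. So (B, C, D)⁺ = {A, B, C, D, F}.
The closure contains neither all of R1 = {A, B, C, D, H} nor all of R2 = {B, C, D, E, F, G}, so the common attributes are not a superkey of either fragment. The join is lossy.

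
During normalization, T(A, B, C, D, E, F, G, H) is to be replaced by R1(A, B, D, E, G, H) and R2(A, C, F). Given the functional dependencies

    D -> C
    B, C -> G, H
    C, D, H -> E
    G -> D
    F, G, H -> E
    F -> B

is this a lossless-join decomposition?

Common attributes: R1 ∩ R2 = {A}.
No dependency enlarges {A}, so (A)⁺ = {A}.
The closure contains neither all of R1 = {A, B, D, E, G, H} nor all of R2 = {A, C, F}, so the common attributes are not a superkey of either fragment. The join is lossy.

No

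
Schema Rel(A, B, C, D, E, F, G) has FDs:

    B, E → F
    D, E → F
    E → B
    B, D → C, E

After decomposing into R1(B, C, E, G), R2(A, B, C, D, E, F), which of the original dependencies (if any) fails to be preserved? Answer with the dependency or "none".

none

B, E → F lies within R2.
D, E → F lies within R2.
E → B lies within R1.
B, D → C, E lies within R2.
Every dependency is enforceable on the fragments, so the decomposition is dependency-preserving.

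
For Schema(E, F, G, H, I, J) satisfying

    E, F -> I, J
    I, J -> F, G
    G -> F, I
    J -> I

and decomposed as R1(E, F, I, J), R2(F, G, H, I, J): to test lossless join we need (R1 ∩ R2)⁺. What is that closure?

R1 ∩ R2 = {F, I, J}.
I, J → F, G applies, adding G
Closure: {F, G, I, J}.

F, G, I, J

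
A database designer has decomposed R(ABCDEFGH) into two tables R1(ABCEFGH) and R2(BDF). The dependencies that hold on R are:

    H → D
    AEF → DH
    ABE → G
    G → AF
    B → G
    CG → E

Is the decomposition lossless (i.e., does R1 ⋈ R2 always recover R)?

Common attributes: R1 ∩ R2 = {BF}.
Closure of {BF}: B → G applies, adding G; G → AF applies, adding A. So (BF)⁺ = {ABFG}.
The closure contains neither all of R1 = {ABCEFGH} nor all of R2 = {BDF}, so the common attributes are not a superkey of either fragment. The join is lossy.

No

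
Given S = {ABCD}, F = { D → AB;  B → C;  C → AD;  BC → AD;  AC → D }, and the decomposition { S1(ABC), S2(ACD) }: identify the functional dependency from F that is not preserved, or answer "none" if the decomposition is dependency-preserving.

D → AB: restricted closure across fragments reaches AB.
B → C lies within S1.
C → AD lies within S2.
BC → AD: restricted closure across fragments reaches AD.
AC → D lies within S2.
Every dependency is enforceable on the fragments, so the decomposition is dependency-preserving.

none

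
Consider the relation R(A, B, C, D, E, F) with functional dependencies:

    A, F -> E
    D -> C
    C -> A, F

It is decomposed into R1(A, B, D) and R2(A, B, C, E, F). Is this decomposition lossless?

No

Common attributes: R1 ∩ R2 = {A, B}.
No dependency enlarges {A, B}, so (A, B)⁺ = {A, B}.
The closure contains neither all of R1 = {A, B, D} nor all of R2 = {A, B, C, E, F}, so the common attributes are not a superkey of either fragment. The join is lossy.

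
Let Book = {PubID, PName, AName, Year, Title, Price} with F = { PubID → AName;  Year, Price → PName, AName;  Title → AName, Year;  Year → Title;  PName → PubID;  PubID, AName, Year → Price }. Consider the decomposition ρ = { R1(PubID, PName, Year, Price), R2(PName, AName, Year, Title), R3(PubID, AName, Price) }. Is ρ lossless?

Chase test. Columns are PubID, PName, AName, Year, Title, Price; row i has aⱼ where attribute j ∈ Ri, else bᵢⱼ.
Initial tableau (one row per fragment):
  row 1: a1 a2 b13 a4 b15 a6
  row 2: b21 a2 a3 a4 a5 b26
  row 3: a1 b32 a3 b34 b35 a6
Rows 1 and 3 agree on PubID; apply PubID→AName and equate their AName entries.
Rows 1 and 2 agree on Year; apply Year→Title and equate their Title entries.
Rows 1 and 2 agree on PName; apply PName→PubID and equate their PubID entries.
Rows 1 and 2 agree on PubID, AName, Year; apply PubID, AName, Year→Price and equate their Price entries.
Row 1 is now all distinguished symbols — the join is lossless.

Yes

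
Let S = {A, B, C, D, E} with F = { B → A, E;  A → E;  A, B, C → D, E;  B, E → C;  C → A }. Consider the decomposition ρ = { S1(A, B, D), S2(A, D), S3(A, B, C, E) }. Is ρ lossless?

Yes

Chase test. Columns are A, B, C, D, E; row i has aⱼ where attribute j ∈ Si, else bᵢⱼ.
Initial tableau (one row per fragment):
  row 1: a1 a2 b13 a4 b15
  row 2: a1 b22 b23 a4 b25
  row 3: a1 a2 a3 b34 a5
Rows 1 and 3 agree on B; apply B→A, E and equate their A, E entries.
Rows 1 and 2 agree on A; apply A→E and equate their E entries.
Rows 1 and 3 agree on B, E; apply B, E→C and equate their C entries.
Rows 1 and 3 agree on A, B, C; apply A, B, C→D, E and equate their D, E entries.
Row 1 is now all distinguished symbols — the join is lossless.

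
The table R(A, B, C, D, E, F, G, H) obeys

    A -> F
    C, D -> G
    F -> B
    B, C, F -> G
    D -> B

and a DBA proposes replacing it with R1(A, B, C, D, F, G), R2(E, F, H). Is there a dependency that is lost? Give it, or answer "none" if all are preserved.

none

A → F lies within R1.
C, D → G lies within R1.
F → B lies within R1.
B, C, F → G lies within R1.
D → B lies within R1.
Every dependency is enforceable on the fragments, so the decomposition is dependency-preserving.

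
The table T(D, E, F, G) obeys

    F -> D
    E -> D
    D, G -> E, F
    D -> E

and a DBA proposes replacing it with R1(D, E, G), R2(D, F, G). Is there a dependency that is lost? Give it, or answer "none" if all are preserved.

F → D lies within R2.
E → D lies within R1.
D, G → E, F: restricted closure across fragments reaches E, F.
D → E lies within R1.
Every dependency is enforceable on the fragments, so the decomposition is dependency-preserving.

none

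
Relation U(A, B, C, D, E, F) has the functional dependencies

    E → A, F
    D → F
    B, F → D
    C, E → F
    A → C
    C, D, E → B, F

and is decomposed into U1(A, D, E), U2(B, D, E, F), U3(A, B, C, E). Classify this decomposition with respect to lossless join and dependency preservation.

lossless and dependency-preserving

Lossless test (chase): Rows 1 and 2 agree on E; apply E→A, F and equate their A, F entries. Rows 1 and 3 agree on E; apply E→A, F and equate their A, F entries. Rows 2 and 3 agree on B, F; apply B, F→D and equate their D entries. Rows 1 and 2 agree on A; apply A→C and equate their C entries. Rows 1 and 3 agree on A; apply A→C and equate their C entries. Rows 1 and 2 agree on C, D, E; apply C, D, E→B, F and equate their B, F entries. Row 1 is now all distinguished symbols — the join is lossless.
Dependency preservation: E → A, F; C, E → F; C, D, E → B, F are not contained in any single fragment, but the restricted closure of each left-hand side across the fragments still reaches the right-hand side; the remaining FDs each lie inside some fragment. All dependencies are preserved.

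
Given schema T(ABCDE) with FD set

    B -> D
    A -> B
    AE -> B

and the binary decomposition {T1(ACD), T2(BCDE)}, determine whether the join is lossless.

No

Common attributes: T1 ∩ T2 = {CD}.
No dependency enlarges {CD}, so (CD)⁺ = {CD}.
The closure contains neither all of T1 = {ACD} nor all of T2 = {BCDE}, so the common attributes are not a superkey of either fragment. The join is lossy.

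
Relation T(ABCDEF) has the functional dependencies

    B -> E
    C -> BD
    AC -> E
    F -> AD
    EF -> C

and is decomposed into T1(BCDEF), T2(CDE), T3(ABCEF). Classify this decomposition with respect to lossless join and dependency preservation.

lossless and dependency-preserving

Lossless test (chase): Rows 1 and 2 agree on C; apply C→BD and equate their BD entries. Rows 1 and 3 agree on C; apply C→BD and equate their BD entries. Rows 1 and 3 agree on F; apply F→AD and equate their AD entries. Row 1 is now all distinguished symbols — the join is lossless.
Dependency preservation: F → AD is not contained in any single fragment, but the restricted closure of its left-hand side across the fragments still reaches the right-hand side; the remaining FDs each lie inside some fragment. All dependencies are preserved.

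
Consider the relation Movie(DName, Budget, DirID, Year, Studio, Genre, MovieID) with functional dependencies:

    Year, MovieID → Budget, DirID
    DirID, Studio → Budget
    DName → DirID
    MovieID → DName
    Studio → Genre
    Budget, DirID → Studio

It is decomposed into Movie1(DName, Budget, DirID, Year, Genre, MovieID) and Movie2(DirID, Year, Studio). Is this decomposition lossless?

No

Common attributes: Movie1 ∩ Movie2 = {DirID, Year}.
No dependency enlarges {DirID, Year}, so (DirID, Year)⁺ = {DirID, Year}.
The closure contains neither all of Movie1 = {DName, Budget, DirID, Year, Genre, MovieID} nor all of Movie2 = {DirID, Year, Studio}, so the common attributes are not a superkey of either fragment. The join is lossy.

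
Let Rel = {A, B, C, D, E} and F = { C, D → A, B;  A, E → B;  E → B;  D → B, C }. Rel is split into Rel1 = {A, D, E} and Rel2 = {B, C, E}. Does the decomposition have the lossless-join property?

No

Common attributes: Rel1 ∩ Rel2 = {E}.
Closure of {E}: E → B applies, adding B. So (E)⁺ = {B, E}.
The closure contains neither all of Rel1 = {A, D, E} nor all of Rel2 = {B, C, E}, so the common attributes are not a superkey of either fragment. The join is lossy.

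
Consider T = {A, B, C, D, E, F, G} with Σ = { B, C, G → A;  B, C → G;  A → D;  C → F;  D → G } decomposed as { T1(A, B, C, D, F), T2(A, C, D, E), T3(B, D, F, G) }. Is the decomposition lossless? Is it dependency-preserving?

lossy but dependency-preserving

Lossless test (chase): Rows 1 and 2 agree on C; apply C→F and equate their F entries. Rows 1 and 2 agree on D; apply D→G and equate their G entries. Rows 1 and 3 agree on D; apply D→G and equate their G entries. No row becomes fully distinguished — the join is lossy.
Dependency preservation: B, C, G → A; B, C → G are not contained in any single fragment, but the restricted closure of each left-hand side across the fragments still reaches the right-hand side; the remaining FDs each lie inside some fragment. All dependencies are preserved.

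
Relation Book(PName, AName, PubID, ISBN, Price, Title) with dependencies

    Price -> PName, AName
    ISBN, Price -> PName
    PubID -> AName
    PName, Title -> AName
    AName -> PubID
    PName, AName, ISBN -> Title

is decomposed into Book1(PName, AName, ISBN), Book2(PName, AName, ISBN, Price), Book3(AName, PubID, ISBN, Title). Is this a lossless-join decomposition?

No

Chase test. Columns are PName, AName, PubID, ISBN, Price, Title; row i has aⱼ where attribute j ∈ Booki, else bᵢⱼ.
Initial tableau (one row per fragment):
  row 1: a1 a2 b13 a4 b15 b16
  row 2: a1 a2 b23 a4 a5 b26
  row 3: b31 a2 a3 a4 b35 a6
Rows 1 and 2 agree on AName; apply AName→PubID and equate their PubID entries.
Rows 1 and 3 agree on AName; apply AName→PubID and equate their PubID entries.
Rows 1 and 2 agree on PName, AName, ISBN; apply PName, AName, ISBN→Title and equate their Title entries.
No row becomes fully distinguished — the join is lossy.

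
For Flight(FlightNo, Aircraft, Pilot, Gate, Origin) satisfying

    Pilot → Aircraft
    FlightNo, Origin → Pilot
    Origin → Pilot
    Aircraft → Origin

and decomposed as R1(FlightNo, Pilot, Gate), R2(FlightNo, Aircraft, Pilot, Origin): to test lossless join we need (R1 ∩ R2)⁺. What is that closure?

FlightNo, Aircraft, Pilot, Origin

R1 ∩ R2 = {FlightNo, Pilot}.
Pilot → Aircraft applies, adding Aircraft
Aircraft → Origin applies, adding Origin
Closure: {FlightNo, Aircraft, Pilot, Origin}.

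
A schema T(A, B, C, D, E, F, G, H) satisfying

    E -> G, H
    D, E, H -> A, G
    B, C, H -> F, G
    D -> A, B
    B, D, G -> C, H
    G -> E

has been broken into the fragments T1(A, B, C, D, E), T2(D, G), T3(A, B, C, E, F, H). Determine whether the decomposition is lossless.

Chase test. Columns are A, B, C, D, E, F, G, H; row i has aⱼ where attribute j ∈ Ti, else bᵢⱼ.
Initial tableau (one row per fragment):
  row 1: a1 a2 a3 a4 a5 b16 b17 b18
  row 2: b21 b22 b23 a4 b25 b26 a7 b28
  row 3: a1 a2 a3 b34 a5 a6 b37 a8
Rows 1 and 3 agree on E; apply E→G, H and equate their G, H entries.
Rows 1 and 3 agree on B, C, H; apply B, C, H→F, G and equate their F, G entries.
Rows 1 and 2 agree on D; apply D→A, B and equate their A, B entries.
No row becomes fully distinguished — the join is lossy.

No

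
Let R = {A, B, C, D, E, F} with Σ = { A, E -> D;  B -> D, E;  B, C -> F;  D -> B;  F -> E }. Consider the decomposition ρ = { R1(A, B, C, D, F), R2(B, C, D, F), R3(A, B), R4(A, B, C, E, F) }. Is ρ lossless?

Yes

Chase test. Columns are A, B, C, D, E, F; row i has aⱼ where attribute j ∈ Ri, else bᵢⱼ.
Initial tableau (one row per fragment):
  row 1: a1 a2 a3 a4 b15 a6
  row 2: b21 a2 a3 a4 b25 a6
  row 3: a1 a2 b33 b34 b35 b36
  row 4: a1 a2 a3 b44 a5 a6
Rows 1 and 2 agree on B; apply B→D, E and equate their D, E entries.
Rows 1 and 3 agree on B; apply B→D, E and equate their D, E entries.
Rows 1 and 4 agree on B; apply B→D, E and equate their D, E entries.
Row 1 is now all distinguished symbols — the join is lossless.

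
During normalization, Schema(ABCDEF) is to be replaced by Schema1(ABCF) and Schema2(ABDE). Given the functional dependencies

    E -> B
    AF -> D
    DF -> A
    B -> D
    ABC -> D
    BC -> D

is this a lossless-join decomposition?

Common attributes: Schema1 ∩ Schema2 = {AB}.
Closure of {AB}: B → D applies, adding D. So (AB)⁺ = {ABD}.
The closure contains neither all of Schema1 = {ABCF} nor all of Schema2 = {ABDE}, so the common attributes are not a superkey of either fragment. The join is lossy.

No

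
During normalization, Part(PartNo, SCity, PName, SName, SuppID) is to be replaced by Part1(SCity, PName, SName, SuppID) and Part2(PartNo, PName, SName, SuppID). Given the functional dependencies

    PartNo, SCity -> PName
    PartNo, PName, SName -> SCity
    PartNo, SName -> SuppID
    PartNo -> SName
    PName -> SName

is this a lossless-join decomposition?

Common attributes: Part1 ∩ Part2 = {PName, SName, SuppID}.
No dependency enlarges {PName, SName, SuppID}, so (PName, SName, SuppID)⁺ = {PName, SName, SuppID}.
The closure contains neither all of Part1 = {SCity, PName, SName, SuppID} nor all of Part2 = {PartNo, PName, SName, SuppID}, so the common attributes are not a superkey of either fragment. The join is lossy.

No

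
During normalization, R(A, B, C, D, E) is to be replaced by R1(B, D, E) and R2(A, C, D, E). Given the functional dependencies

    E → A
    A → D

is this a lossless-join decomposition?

Common attributes: R1 ∩ R2 = {D, E}.
Closure of {D, E}: E → A applies, adding A. So (D, E)⁺ = {A, D, E}.
The closure contains neither all of R1 = {B, D, E} nor all of R2 = {A, C, D, E}, so the common attributes are not a superkey of either fragment. The join is lossy.

No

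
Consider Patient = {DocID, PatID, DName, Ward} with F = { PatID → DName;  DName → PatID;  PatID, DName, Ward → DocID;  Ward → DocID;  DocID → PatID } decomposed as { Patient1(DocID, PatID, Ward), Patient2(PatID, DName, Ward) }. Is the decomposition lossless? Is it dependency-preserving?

Lossless test: (PatID, Ward)⁺ = {DocID, PatID, DName, Ward}, which contains all of one fragment — lossless.
Dependency preservation: PatID, DName, Ward → DocID is not contained in any single fragment, but the restricted closure of its left-hand side across the fragments still reaches the right-hand side; the remaining FDs each lie inside some fragment. All dependencies are preserved.

lossless and dependency-preserving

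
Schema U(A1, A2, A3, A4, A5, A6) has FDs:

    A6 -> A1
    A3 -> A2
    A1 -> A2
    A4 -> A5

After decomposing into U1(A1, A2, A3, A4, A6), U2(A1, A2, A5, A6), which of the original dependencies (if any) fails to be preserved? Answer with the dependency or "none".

A4 -> A5

Check A4 → A5: no single fragment contains all of {A4, A5}, and the restricted closure of {A4} across the fragments never reaches {A5}.
A6 → A1 is preserved.
A3 → A2 is preserved.
A1 → A2 is preserved.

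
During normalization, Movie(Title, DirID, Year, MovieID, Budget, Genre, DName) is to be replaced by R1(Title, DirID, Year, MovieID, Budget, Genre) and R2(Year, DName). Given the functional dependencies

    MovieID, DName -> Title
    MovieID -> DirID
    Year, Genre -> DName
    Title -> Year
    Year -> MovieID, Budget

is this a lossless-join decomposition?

Common attributes: R1 ∩ R2 = {Year}.
Closure of {Year}: Year → MovieID, Budget applies, adding MovieID, Budget; MovieID → DirID applies, adding DirID. So (Year)⁺ = {DirID, Year, MovieID, Budget}.
The closure contains neither all of R1 = {Title, DirID, Year, MovieID, Budget, Genre} nor all of R2 = {Year, DName}, so the common attributes are not a superkey of either fragment. The join is lossy.

No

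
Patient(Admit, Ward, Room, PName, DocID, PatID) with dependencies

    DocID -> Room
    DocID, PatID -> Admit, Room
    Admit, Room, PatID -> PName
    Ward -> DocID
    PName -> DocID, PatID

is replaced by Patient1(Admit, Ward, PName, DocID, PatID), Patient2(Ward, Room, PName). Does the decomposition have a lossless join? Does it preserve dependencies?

Lossless test: (Ward, PName)⁺ = {Admit, Ward, Room, PName, DocID, PatID}, which contains all of one fragment — lossless.
Dependency preservation: the restricted closure of {DocID} across the fragments never reaches {Room}, so DocID → Room cannot be enforced without a join — not preserved.

lossless but not dependency-preserving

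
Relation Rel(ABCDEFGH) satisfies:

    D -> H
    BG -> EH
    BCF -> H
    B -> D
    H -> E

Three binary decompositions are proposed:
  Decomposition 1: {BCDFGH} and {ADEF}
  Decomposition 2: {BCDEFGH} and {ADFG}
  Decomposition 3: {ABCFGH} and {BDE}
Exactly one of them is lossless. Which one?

Decomposition 3

Decomposition 1: common = {DF}, closure = {DEFH} → lossy.
Decomposition 2: common = {DFG}, closure = {DEFGH} → lossy.
Decomposition 3: common = {B}, closure = {BDEH} → lossless.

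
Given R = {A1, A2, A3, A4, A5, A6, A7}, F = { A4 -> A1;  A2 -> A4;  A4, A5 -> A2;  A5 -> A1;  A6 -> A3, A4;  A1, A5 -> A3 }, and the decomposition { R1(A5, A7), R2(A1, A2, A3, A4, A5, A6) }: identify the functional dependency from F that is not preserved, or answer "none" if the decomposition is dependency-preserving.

none

A4 → A1 lies within R2.
A2 → A4 lies within R2.
A4, A5 → A2 lies within R2.
A5 → A1 lies within R2.
A6 → A3, A4 lies within R2.
A1, A5 → A3 lies within R2.
Every dependency is enforceable on the fragments, so the decomposition is dependency-preserving.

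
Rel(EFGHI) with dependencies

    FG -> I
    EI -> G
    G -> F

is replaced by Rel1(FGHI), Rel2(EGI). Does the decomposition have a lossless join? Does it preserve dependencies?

Lossless test: (GI)⁺ = {FGI}, which is a superkey of neither fragment — lossy.
Dependency preservation: every FD's attributes lie within a single fragment, so each can be enforced locally — preserved.

lossy but dependency-preserving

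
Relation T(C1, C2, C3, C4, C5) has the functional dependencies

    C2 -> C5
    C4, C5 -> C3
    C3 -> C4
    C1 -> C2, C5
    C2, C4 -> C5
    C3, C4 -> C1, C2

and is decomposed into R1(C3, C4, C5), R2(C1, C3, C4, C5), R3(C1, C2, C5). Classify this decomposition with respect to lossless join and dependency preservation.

Lossless test (chase): Rows 2 and 3 agree on C1; apply C1→C2, C5 and equate their C2, C5 entries. Rows 1 and 2 agree on C3, C4; apply C3, C4→C1, C2 and equate their C1, C2 entries. Row 1 is now all distinguished symbols — the join is lossless.
Dependency preservation: C2, C4 → C5; C3, C4 → C1, C2 are not contained in any single fragment, but the restricted closure of each left-hand side across the fragments still reaches the right-hand side; the remaining FDs each lie inside some fragment. All dependencies are preserved.

lossless and dependency-preserving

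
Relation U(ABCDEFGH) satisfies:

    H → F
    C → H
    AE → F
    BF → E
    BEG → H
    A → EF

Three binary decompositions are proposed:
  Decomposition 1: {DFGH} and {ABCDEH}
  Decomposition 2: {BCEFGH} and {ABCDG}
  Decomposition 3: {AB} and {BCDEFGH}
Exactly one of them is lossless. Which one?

Decomposition 2

Decomposition 1: common = {DH}, closure = {DFH} → lossy.
Decomposition 2: common = {BCG}, closure = {BCEFGH} → lossless.
Decomposition 3: common = {B}, closure = {B} → lossy.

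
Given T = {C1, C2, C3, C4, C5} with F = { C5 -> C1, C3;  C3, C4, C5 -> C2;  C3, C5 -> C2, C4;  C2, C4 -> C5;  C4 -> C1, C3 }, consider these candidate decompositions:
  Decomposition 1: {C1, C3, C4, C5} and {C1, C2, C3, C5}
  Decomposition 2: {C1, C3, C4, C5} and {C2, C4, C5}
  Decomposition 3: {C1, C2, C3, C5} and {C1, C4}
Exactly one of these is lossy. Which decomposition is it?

Decomposition 3

Decomposition 1: common = {C1, C3, C5}, closure = {C1, C2, C3, C4, C5} → lossless.
Decomposition 2: common = {C4, C5}, closure = {C1, C2, C3, C4, C5} → lossless.
Decomposition 3: common = {C1}, closure = {C1} → lossy.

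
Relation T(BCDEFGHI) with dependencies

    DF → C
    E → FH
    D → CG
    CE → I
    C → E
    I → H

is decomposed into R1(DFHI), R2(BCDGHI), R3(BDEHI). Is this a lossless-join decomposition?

Chase test. Columns are BCDEFGHI; row i has aⱼ where attribute j ∈ Ri, else bᵢⱼ.
Initial tableau (one row per fragment):
  row 1: b11 b12 a3 b14 a5 b16 a7 a8
  row 2: a1 a2 a3 b24 b25 a6 a7 a8
  row 3: a1 b32 a3 a4 b35 b36 a7 a8
Rows 1 and 2 agree on D; apply D→CG and equate their CG entries.
Rows 1 and 3 agree on D; apply D→CG and equate their CG entries.
Rows 1 and 2 agree on C; apply C→E and equate their E entries.
Rows 1 and 3 agree on C; apply C→E and equate their E entries.
Rows 1 and 2 agree on E; apply E→FH and equate their FH entries.
Rows 1 and 3 agree on E; apply E→FH and equate their FH entries.
Row 2 is now all distinguished symbols — the join is lossless.

Yes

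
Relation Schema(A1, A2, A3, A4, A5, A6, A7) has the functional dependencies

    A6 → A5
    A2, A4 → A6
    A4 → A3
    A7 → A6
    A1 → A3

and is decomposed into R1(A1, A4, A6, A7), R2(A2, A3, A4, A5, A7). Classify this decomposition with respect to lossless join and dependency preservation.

Lossless test: (A4, A7)⁺ = {A3, A4, A5, A6, A7}, which is a superkey of neither fragment — lossy.
Dependency preservation: the restricted closure of {A6} across the fragments never reaches {A5}, so A6 → A5 cannot be enforced without a join — not preserved.

lossy and not dependency-preserving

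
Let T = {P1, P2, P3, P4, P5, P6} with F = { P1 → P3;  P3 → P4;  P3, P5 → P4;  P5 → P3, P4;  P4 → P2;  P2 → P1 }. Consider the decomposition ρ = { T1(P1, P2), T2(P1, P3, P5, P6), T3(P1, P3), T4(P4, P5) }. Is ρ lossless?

Chase test. Columns are P1, P2, P3, P4, P5, P6; row i has aⱼ where attribute j ∈ Ti, else bᵢⱼ.
Initial tableau (one row per fragment):
  row 1: a1 a2 b13 b14 b15 b16
  row 2: a1 b22 a3 b24 a5 a6
  row 3: a1 b32 a3 b34 b35 b36
  row 4: b41 b42 b43 a4 a5 b46
Rows 1 and 2 agree on P1; apply P1→P3 and equate their P3 entries.
Rows 1 and 2 agree on P3; apply P3→P4 and equate their P4 entries.
Rows 1 and 3 agree on P3; apply P3→P4 and equate their P4 entries.
Rows 2 and 4 agree on P5; apply P5→P3, P4 and equate their P3, P4 entries.
Rows 1 and 2 agree on P4; apply P4→P2 and equate their P2 entries.
Rows 1 and 3 agree on P4; apply P4→P2 and equate their P2 entries.
Rows 1 and 4 agree on P4; apply P4→P2 and equate their P2 entries.
Rows 1 and 4 agree on P2; apply P2→P1 and equate their P1 entries.
Row 2 is now all distinguished symbols — the join is lossless.

Yes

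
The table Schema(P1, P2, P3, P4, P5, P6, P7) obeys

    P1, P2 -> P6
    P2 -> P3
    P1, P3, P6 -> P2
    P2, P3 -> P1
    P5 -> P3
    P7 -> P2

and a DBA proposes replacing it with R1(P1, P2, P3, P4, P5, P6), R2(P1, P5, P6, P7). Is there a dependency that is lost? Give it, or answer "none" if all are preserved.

Check P7 → P2: no single fragment contains all of {P2, P7}, and the restricted closure of {P7} across the fragments never reaches {P2}.
P1, P2 → P6 is preserved.
P2 → P3 is preserved.
P1, P3, P6 → P2 is preserved.
P2, P3 → P1 is preserved.
P5 → P3 is preserved.

P7 -> P2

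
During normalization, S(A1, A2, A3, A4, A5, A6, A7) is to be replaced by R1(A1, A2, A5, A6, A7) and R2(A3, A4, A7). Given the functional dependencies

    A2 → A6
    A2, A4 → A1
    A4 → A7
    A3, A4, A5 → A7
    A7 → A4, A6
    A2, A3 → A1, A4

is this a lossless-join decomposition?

No

Common attributes: R1 ∩ R2 = {A7}.
Closure of {A7}: A7 → A4, A6 applies, adding A4, A6. So (A7)⁺ = {A4, A6, A7}.
The closure contains neither all of R1 = {A1, A2, A5, A6, A7} nor all of R2 = {A3, A4, A7}, so the common attributes are not a superkey of either fragment. The join is lossy.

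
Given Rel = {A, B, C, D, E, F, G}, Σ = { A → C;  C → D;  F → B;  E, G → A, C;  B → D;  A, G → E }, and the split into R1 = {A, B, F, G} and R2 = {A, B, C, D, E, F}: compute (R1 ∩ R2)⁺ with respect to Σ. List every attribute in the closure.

A, B, C, D, F

R1 ∩ R2 = {A, B, F}.
A → C applies, adding C
C → D applies, adding D
Closure: {A, B, C, D, F}.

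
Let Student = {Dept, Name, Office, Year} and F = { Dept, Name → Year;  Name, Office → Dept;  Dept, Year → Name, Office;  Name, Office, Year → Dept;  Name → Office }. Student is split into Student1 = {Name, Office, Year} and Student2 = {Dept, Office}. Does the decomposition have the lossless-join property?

Common attributes: Student1 ∩ Student2 = {Office}.
No dependency enlarges {Office}, so (Office)⁺ = {Office}.
The closure contains neither all of Student1 = {Name, Office, Year} nor all of Student2 = {Dept, Office}, so the common attributes are not a superkey of either fragment. The join is lossy.

No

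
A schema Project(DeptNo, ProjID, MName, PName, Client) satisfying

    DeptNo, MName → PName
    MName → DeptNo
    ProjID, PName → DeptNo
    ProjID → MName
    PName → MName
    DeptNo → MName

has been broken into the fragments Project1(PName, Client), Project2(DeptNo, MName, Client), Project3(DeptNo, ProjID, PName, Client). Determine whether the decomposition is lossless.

Chase test. Columns are DeptNo, ProjID, MName, PName, Client; row i has aⱼ where attribute j ∈ Projecti, else bᵢⱼ.
Initial tableau (one row per fragment):
  row 1: b11 b12 b13 a4 a5
  row 2: a1 b22 a3 b24 a5
  row 3: a1 a2 b33 a4 a5
Rows 1 and 3 agree on PName; apply PName→MName and equate their MName entries.
Rows 2 and 3 agree on DeptNo; apply DeptNo→MName and equate their MName entries.
Rows 2 and 3 agree on DeptNo, MName; apply DeptNo, MName→PName and equate their PName entries.
Rows 1 and 2 agree on MName; apply MName→DeptNo and equate their DeptNo entries.
Row 3 is now all distinguished symbols — the join is lossless.

Yes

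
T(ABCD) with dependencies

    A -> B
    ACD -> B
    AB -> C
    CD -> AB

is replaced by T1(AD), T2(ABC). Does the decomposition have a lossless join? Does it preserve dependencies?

lossless but not dependency-preserving

Lossless test: (A)⁺ = {ABC}, which contains all of one fragment — lossless.
Dependency preservation: the restricted closure of {CD} across the fragments never reaches {AB}, so CD → AB cannot be enforced without a join — not preserved.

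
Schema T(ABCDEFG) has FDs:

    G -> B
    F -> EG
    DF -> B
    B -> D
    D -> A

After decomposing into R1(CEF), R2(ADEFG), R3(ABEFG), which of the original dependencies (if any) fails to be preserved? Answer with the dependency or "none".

B -> D

Check B → D: no single fragment contains all of {BD}, and the restricted closure of {B} across the fragments never reaches {D}.
G → B is preserved.
F → EG is preserved.
DF → B is preserved.
D → A is preserved.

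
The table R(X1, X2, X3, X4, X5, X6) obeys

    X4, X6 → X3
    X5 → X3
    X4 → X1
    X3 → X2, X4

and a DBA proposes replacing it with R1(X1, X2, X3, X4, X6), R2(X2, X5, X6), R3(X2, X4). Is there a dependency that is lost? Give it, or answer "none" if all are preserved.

X5 → X3

Check X5 → X3: no single fragment contains all of {X3, X5}, and the restricted closure of {X5} across the fragments never reaches {X3}.
X4, X6 → X3 is preserved.
X4 → X1 is preserved.
X3 → X2, X4 is preserved.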